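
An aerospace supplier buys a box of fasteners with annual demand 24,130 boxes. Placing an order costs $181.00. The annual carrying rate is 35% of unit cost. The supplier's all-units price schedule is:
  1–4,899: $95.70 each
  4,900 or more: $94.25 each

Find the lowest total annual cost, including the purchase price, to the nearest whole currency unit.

Holding cost per unit per year at price C is H = 0.35·C.
Candidates are each tier's EOQ (if it falls in that tier) and each price-break quantity.
EOQ at $95.70 = 510.7 (feasible in tier 1): TC = 24,130×$95.70 + (24,130/510.7)×181 + (510.7/2)×0.35×$95.70 = $2,326,345.99.
EOQ at $94.25 = 514.6 < 4900, so use break Q=4900: TC = 24,130×$94.25 + (24,130/4900.0)×181 + (4900.0/2)×0.35×$94.25 = $2,355,963.21.
Lowest total cost among the candidates is at Q = 510.7.

TC* ≈ $2,326,346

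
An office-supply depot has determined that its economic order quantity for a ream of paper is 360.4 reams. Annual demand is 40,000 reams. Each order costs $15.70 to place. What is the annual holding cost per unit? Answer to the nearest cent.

Invert the EOQ relation Q*² = 2DS/H.
From Q* = √(2DS/H): H = 2DS / Q*² = 2 × 40,000 × 15.7 / 360.4² = 9.6699.

H ≈ $9.67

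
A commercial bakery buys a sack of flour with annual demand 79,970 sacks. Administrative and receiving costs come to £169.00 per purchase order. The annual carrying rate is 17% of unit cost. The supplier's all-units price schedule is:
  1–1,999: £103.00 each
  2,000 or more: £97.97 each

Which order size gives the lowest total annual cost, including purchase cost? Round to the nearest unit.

Q* ≈ 2,000 sacks

Holding cost per unit per year at price C is H = 0.17·C.
Candidates are each tier's EOQ (if it falls in that tier) and each price-break quantity.
EOQ at £103.00 = 1242.4 (feasible in tier 1): TC = 79,970×£103.00 + (79,970/1242.4)×169 + (1242.4/2)×0.17×£103.00 = £8,258,665.29.
EOQ at £97.97 = 1273.9 < 2000, so use break Q=2000: TC = 79,970×£97.97 + (79,970/2000.0)×169 + (2000.0/2)×0.17×£97.97 = £7,858,073.27.
Lowest total cost is £7,858,073.27 at Q = 2000.0.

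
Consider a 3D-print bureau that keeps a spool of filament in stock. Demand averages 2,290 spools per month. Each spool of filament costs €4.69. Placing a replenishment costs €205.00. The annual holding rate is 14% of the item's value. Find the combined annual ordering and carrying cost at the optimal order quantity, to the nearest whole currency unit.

Annual demand D = 2,290 × 12 = 27,480.
Holding cost H = 0.14 × €4.69 = €0.6566 per unit per year.
Q* = √(2DS/H) = √(2 × 27,480 × 205 / 0.6566) ≈ 4142.38.
At the optimum the two cost components are equal, so total cost = 2·(Q*/2)H = Q*·H.
Minimum total = √(2DSH) = √(2 × 27,480 × 205 × 0.6566) ≈ 2719.886.

TC* ≈ €2,720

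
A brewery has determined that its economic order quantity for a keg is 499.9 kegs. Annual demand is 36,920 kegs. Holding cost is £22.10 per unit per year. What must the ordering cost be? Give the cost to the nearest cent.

S ≈ £74.79

Squaring Q* = √(2DS/H) gives Q*² = 2DS/H.
From Q* = √(2DS/H): S = Q*²H / (2D) = 499.9² × 22.1 / (2 × 36,920) = 74.7940.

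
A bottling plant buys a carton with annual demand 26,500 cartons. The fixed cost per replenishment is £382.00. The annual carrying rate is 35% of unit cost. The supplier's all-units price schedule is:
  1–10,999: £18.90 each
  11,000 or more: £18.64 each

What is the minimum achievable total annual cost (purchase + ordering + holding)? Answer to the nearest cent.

TC* ≈ £512,422.70

Holding cost per unit per year at price C is H = 0.35·C.
Evaluate total cost at each tier's feasible EOQ or, if the EOQ is below the tier, at the tier's minimum quantity.
EOQ at £18.90 = 1749.5 (feasible in tier 1): TC = 26,500×£18.90 + (26,500/1749.5)×382 + (1749.5/2)×0.35×£18.90 = £512,422.70.
EOQ at £18.64 = 1761.6 < 11000, so use break Q=11000: TC = 26,500×£18.64 + (26,500/11000.0)×382 + (11000.0/2)×0.35×£18.64 = £530,762.27.
Lowest total cost among the candidates is at Q = 1749.5.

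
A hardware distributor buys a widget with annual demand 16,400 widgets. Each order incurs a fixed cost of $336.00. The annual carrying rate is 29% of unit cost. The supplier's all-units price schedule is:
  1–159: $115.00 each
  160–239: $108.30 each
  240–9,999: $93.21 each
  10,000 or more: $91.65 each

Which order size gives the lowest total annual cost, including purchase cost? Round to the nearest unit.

Holding cost per unit per year at price C is H = 0.29·C.
Candidates are each tier's EOQ (if it falls in that tier) and each price-break quantity.
Tier 1 ($115.00): EOQ = 574.9 exceeds tier's upper bound 159, so this tier is dominated.
Tier 2 ($108.30): EOQ = 592.4 exceeds tier's upper bound 239, so this tier is dominated.
EOQ at $93.21 = 638.5 (feasible in tier 3): TC = 16,400×$93.21 + (16,400/638.5)×336 + (638.5/2)×0.29×$93.21 = $1,545,903.84.
EOQ at $91.65 = 643.9 < 10000, so use break Q=10000: TC = 16,400×$91.65 + (16,400/10000.0)×336 + (10000.0/2)×0.29×$91.65 = $1,636,503.54.
Lowest total cost is $1,545,903.84 at Q = 638.5.

Q* ≈ 639 widgets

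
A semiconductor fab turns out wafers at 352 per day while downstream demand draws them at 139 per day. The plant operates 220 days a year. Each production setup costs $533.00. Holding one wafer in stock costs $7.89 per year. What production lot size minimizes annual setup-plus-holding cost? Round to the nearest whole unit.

Annual demand D = 139 × 220 = 30,580.
Production build-up factor (1 − d/p) = 1 − 139/352 = 0.6051.
Q* = √(2DS / (H(1 − d/p))) = √(2 × 30,580 × 533 / (7.89 × 0.6051)).
= √(32,598,280 / 4.7743) ≈ 2613.006.

Q* ≈ 2,613 wafers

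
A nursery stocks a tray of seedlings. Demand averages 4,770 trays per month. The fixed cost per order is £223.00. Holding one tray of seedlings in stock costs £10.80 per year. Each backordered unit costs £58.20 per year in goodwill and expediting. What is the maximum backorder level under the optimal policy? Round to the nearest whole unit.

Annual demand D = 4,770 × 12 = 57,240.
With planned backorders, Q* = √(2DS/H) · √((H+B)/B).
√(2DS/H) = √(2 × 57,240 × 223 / 10.8) = 1537.465.
√((H+B)/B) = √((10.8+58.2)/58.2) = 1.0888.
Q* ≈ 1674.050.
S* = Q* · H/(H+B) = 1674.050 × 10.8/69 ≈ 262.025.

S* ≈ 262 trays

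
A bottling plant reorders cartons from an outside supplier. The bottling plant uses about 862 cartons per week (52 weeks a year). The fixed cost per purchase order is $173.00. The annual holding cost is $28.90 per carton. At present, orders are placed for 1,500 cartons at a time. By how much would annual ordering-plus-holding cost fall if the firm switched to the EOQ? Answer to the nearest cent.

Extra cost ≈ $5,673.66 per year

Annual demand D = 862 × 52 = 44,824.
EOQ = √(2DS/H) = √(2 × 44,824 × 173 / 28.9) ≈ 732.56.
Cost at Q* = (D/Q*)S + (Q*/2)H = √(2DSH) ≈ $21,171.04.
Cost at Q = 1,500: (44,824/1,500)×173 + (1,500/2)×28.9 = $5,169.70 + $21,675.00 = $26,844.70.
Excess = $26,844.70 − $21,171.04 = $5,673.66.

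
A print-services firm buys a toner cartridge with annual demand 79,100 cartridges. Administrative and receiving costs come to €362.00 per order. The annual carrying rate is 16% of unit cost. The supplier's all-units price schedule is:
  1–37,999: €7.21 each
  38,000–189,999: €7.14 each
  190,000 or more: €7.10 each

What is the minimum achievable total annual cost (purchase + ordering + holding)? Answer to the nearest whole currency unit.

TC* ≈ €578,439

Holding cost per unit per year at price C is H = 0.16·C.
Candidates are each tier's EOQ (if it falls in that tier) and each price-break quantity.
EOQ at €7.21 = 7045.8 (feasible in tier 1): TC = 79,100×€7.21 + (79,100/7045.8)×362 + (7045.8/2)×0.16×€7.21 = €578,439.03.
EOQ at €7.14 = 7080.2 < 38000, so use break Q=38000: TC = 79,100×€7.14 + (79,100/38000.0)×362 + (38000.0/2)×0.16×€7.14 = €587,233.13.
EOQ at €7.10 = 7100.2 < 190000, so use break Q=190000: TC = 79,100×€7.10 + (79,100/190000.0)×362 + (190000.0/2)×0.16×€7.10 = €669,680.71.
Lowest total cost among the candidates is at Q = 7045.8.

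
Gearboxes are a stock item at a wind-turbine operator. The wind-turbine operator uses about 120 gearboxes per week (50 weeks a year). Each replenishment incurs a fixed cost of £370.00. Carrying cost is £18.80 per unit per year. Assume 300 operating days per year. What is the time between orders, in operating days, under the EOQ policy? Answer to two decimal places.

Annual demand D = 120 × 50 = 6,000.
The optimal lot size = √(2DS/H) = √(2 × 6,000 × 370 / 18.8) ≈ 485.97.
Cycle time = Q*/D × 300 = 485.97 / 6,000 × 300 ≈ 24.299 days.

T ≈ 24.30 days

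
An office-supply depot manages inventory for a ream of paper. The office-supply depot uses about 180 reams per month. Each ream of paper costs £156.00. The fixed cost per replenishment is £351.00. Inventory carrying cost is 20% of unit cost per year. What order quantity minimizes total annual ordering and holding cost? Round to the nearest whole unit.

Q* ≈ 220 reams

Annual demand D = 180 × 12 = 2,160.
Holding cost H = 0.20 × £156.00 = £31.2000 per unit per year.
EOQ = √(2DS / H) = √(2 × 2,160 × 351 / 31.2).
= √(1,516,320 / 31.2) = √48,600 ≈ 220.454.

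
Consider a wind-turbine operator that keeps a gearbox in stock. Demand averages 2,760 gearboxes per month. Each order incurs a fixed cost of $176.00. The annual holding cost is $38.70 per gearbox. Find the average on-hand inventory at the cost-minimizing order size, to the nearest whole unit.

Average inventory ≈ 274 gearboxes

Annual demand D = 2,760 × 12 = 33,120.
Q* = √(2DS/H) = √(2 × 33,120 × 176 / 38.7) ≈ 548.86.
Average inventory = Q*/2 ≈ 548.86 / 2 = 274.430.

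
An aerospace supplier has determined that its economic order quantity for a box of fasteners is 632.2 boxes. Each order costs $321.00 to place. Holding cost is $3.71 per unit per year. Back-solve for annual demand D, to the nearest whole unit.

Invert the EOQ relation Q*² = 2DS/H.
From Q* = √(2DS/H): D = Q*²H / (2S) = 632.2² × 3.71 / (2 × 321) = 2309.659.

D ≈ 2,310 boxes per year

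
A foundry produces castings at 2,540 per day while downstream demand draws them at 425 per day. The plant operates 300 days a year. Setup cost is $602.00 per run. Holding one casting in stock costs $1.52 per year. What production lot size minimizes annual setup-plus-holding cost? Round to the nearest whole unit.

Q* ≈ 11,013 castings

Annual demand D = 425 × 300 = 127,500.
Production build-up factor (1 − d/p) = 1 − 425/2,540 = 0.8327.
Q* = √(2DS / (H(1 − d/p))) = √(2 × 127,500 × 602 / (1.52 × 0.8327)).
= √(153,510,000 / 1.2657) ≈ 11013.065.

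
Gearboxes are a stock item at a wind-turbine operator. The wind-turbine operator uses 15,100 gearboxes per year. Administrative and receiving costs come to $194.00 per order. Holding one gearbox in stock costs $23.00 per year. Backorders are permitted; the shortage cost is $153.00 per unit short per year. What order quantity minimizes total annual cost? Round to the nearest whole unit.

With planned backorders, Q* = √(2DS/H) · √((H+B)/B).
√(2DS/H) = √(2 × 15,100 × 194 / 23) = 504.708.
√((H+B)/B) = √((23+153)/153) = 1.0725.
Q* ≈ 541.316.

Q* ≈ 541 gearboxes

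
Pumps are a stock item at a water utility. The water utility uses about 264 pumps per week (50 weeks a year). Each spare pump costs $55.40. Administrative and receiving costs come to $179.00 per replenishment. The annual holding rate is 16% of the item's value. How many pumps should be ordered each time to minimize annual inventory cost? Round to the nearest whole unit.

Annual demand D = 264 × 50 = 13,200.
Holding cost H = 0.16 × $55.40 = $8.8640 per unit per year.
EOQ = √(2DS / H) = √(2 × 13,200 × 179 / 8.864).
= √(4,725,600 / 8.864) = √533,122.7437 ≈ 730.153.

Q* ≈ 730 pumps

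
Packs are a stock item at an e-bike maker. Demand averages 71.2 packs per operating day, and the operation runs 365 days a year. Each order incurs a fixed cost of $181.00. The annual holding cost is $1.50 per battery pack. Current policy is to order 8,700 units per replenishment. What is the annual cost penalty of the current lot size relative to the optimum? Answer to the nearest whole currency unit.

Annual demand D = 71.2 × 365 = 25,988.
EOQ = √(2DS/H) = √(2 × 25,988 × 181 / 1.5) ≈ 2504.35.
Cost at Q* = (D/Q*)S + (Q*/2)H = √(2DSH) ≈ $3,756.53.
Cost at Q = 8,700: (25,988/8,700)×181 + (8,700/2)×1.5 = $540.67 + $6,525.00 = $7,065.67.
Excess = $7,065.67 − $3,756.53 = $3,309.14.

Extra cost ≈ $3,309 per year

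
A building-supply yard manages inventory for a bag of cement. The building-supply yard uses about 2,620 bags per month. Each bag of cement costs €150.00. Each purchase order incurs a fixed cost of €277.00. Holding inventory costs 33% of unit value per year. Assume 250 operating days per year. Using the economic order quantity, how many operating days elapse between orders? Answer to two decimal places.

Annual demand D = 2,620 × 12 = 31,440.
Holding cost H = 0.33 × €150.00 = €49.5000 per unit per year.
Q* = √(2DS/H) = √(2 × 31,440 × 277 / 49.5) ≈ 593.19.
Cycle time = Q*/D × 250 = 593.19 / 31,440 × 250 ≈ 4.717 days.

T ≈ 4.72 days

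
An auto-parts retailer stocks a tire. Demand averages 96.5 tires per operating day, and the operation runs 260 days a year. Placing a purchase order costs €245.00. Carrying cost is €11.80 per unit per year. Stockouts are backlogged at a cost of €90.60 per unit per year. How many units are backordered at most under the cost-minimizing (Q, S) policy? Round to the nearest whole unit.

Annual demand D = 96.5 × 260 = 25,090.
With planned backorders, Q* = √(2DS/H) · √((H+B)/B).
√(2DS/H) = √(2 × 25,090 × 245 / 11.8) = 1020.722.
√((H+B)/B) = √((11.8+90.6)/90.6) = 1.0631.
Q* ≈ 1085.159.
S* = Q* · H/(H+B) = 1085.159 × 11.8/102.4 ≈ 125.048.

S* ≈ 125 tires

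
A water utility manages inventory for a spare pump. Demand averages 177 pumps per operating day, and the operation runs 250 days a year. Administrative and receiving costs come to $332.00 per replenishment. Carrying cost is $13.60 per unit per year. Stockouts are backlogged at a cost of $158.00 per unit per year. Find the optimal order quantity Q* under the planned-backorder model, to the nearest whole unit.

Annual demand D = 177 × 250 = 44,250.
With planned backorders, Q* = √(2DS/H) · √((H+B)/B).
√(2DS/H) = √(2 × 44,250 × 332 / 13.6) = 1469.844.
√((H+B)/B) = √((13.6+158)/158) = 1.0421.
Q* ≈ 1531.797.

Q* ≈ 1,532 pumps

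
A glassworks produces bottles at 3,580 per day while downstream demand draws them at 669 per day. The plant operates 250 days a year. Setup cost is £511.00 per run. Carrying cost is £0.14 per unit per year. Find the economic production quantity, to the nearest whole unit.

Q* ≈ 38,749 bottles

Annual demand D = 669 × 250 = 167,250.
Production build-up factor (1 − d/p) = 1 − 669/3,580 = 0.8131.
Q* = √(2DS / (H(1 − d/p))) = √(2 × 167,250 × 511 / (0.14 × 0.8131)).
= √(170,929,500 / 0.1138) ≈ 38749.393.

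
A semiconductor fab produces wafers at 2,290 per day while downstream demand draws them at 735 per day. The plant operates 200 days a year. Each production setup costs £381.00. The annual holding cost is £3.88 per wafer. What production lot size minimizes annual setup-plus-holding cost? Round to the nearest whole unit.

Annual demand D = 735 × 200 = 147,000.
Production build-up factor (1 − d/p) = 1 − 735/2,290 = 0.6790.
Q* = √(2DS / (H(1 − d/p))) = √(2 × 147,000 × 381 / (3.88 × 0.6790)).
= √(112,014,000 / 2.6347) ≈ 6520.379.

Q* ≈ 6,520 wafers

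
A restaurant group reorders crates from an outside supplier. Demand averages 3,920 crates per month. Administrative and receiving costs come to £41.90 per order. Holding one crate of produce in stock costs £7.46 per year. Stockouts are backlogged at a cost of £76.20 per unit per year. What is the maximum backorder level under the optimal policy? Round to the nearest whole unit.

Annual demand D = 3,920 × 12 = 47,040.
With planned backorders, Q* = √(2DS/H) · √((H+B)/B).
√(2DS/H) = √(2 × 47,040 × 41.9 / 7.46) = 726.919.
√((H+B)/B) = √((7.46+76.2)/76.2) = 1.0478.
Q* ≈ 761.671.
S* = Q* · H/(H+B) = 761.671 × 7.46/83.66 ≈ 67.919.

S* ≈ 68 crates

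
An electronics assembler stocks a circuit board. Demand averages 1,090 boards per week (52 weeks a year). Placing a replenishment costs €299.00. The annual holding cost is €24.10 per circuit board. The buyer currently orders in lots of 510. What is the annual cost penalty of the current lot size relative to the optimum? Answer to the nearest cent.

Annual demand D = 1,090 × 52 = 56,680.
EOQ = √(2DS/H) = √(2 × 56,680 × 299 / 24.1) ≈ 1185.92.
Cost at Q* = (D/Q*)S + (Q*/2)H = √(2DSH) ≈ €28,580.78.
Cost at Q = 510: (56,680/510)×299 + (510/2)×24.1 = €33,230.04 + €6,145.50 = €39,375.54.
Excess = €39,375.54 − €28,580.78 = €10,794.76.

Extra cost ≈ €10,794.76 per year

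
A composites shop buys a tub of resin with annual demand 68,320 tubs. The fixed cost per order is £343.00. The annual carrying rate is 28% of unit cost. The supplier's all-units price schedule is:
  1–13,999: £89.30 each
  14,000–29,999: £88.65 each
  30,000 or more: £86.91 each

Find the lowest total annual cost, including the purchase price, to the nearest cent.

Holding cost per unit per year at price C is H = 0.28·C.
Evaluate total cost at each tier's feasible EOQ or, if the EOQ is below the tier, at the tier's minimum quantity.
EOQ at £89.30 = 1369.1 (feasible in tier 1): TC = 68,320×£89.30 + (68,320/1369.1)×343 + (1369.1/2)×0.28×£89.30 = £6,135,208.67.
EOQ at £88.65 = 1374.1 < 14000, so use break Q=14000: TC = 68,320×£88.65 + (68,320/14000.0)×343 + (14000.0/2)×0.28×£88.65 = £6,231,995.84.
EOQ at £86.91 = 1387.8 < 30000, so use break Q=30000: TC = 68,320×£86.91 + (68,320/30000.0)×343 + (30000.0/2)×0.28×£86.91 = £6,303,494.33.
Lowest total cost among the candidates is at Q = 1369.1.

TC* ≈ £6,135,208.67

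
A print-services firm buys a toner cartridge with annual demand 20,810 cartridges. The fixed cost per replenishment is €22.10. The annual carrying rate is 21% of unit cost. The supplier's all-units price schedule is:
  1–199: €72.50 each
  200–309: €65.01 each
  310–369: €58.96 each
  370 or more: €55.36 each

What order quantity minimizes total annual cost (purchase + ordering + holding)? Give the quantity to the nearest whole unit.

Holding cost per unit per year at price C is H = 0.21·C.
For each price level, check whether its EOQ is feasible; otherwise the best quantity at that price is the breakpoint.
Tier 1 (€72.50): EOQ = 245.8 exceeds tier's upper bound 199, so this tier is dominated.
EOQ at €65.01 = 259.6 (feasible in tier 2): TC = 20,810×€65.01 + (20,810/259.6)×22.1 + (259.6/2)×0.21×€65.01 = €1,356,401.72.
EOQ at €58.96 = 272.6 < 310, so use break Q=310: TC = 20,810×€58.96 + (20,810/310.0)×22.1 + (310.0/2)×0.21×€58.96 = €1,230,360.30.
EOQ at €55.36 = 281.3 < 370, so use break Q=370: TC = 20,810×€55.36 + (20,810/370.0)×22.1 + (370.0/2)×0.21×€55.36 = €1,155,435.31.
Lowest total cost is €1,155,435.31 at Q = 370.0.

Q* ≈ 370 cartridges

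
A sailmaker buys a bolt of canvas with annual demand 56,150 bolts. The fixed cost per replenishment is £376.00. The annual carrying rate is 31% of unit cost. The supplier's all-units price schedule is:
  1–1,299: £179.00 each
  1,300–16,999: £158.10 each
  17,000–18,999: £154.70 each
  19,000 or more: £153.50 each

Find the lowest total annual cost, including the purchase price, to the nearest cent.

TC* ≈ £8,925,412.46

Holding cost per unit per year at price C is H = 0.31·C.
For each price level, check whether its EOQ is feasible; otherwise the best quantity at that price is the breakpoint.
EOQ at £179.00 = 872.3 (feasible in tier 1): TC = 56,150×£179.00 + (56,150/872.3)×376 + (872.3/2)×0.31×£179.00 = £10,099,255.10.
EOQ at £158.10 = 928.2 < 1300, so use break Q=1300: TC = 56,150×£158.10 + (56,150/1300.0)×376 + (1300.0/2)×0.31×£158.10 = £8,925,412.46.
EOQ at £154.70 = 938.3 < 17000, so use break Q=17000: TC = 56,150×£154.70 + (56,150/17000.0)×376 + (17000.0/2)×0.31×£154.70 = £9,095,281.41.
EOQ at £153.50 = 942.0 < 19000, so use break Q=19000: TC = 56,150×£153.50 + (56,150/19000.0)×376 + (19000.0/2)×0.31×£153.50 = £9,072,193.68.
Lowest total cost among the candidates is at Q = 1300.0.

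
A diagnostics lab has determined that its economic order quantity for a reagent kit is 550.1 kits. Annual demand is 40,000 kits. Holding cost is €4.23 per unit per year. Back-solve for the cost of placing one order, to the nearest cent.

Invert the EOQ relation Q*² = 2DS/H.
From Q* = √(2DS/H): S = Q*²H / (2D) = 550.1² × 4.23 / (2 × 40,000) = 16.0005.

S ≈ €16.00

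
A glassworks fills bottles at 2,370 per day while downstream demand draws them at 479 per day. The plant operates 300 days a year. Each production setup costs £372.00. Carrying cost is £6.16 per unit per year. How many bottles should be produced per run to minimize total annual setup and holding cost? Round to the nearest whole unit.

Q* ≈ 4,664 bottles

Annual demand D = 479 × 300 = 143,700.
Production build-up factor (1 − d/p) = 1 − 479/2,370 = 0.7979.
Q* = √(2DS / (H(1 − d/p))) = √(2 × 143,700 × 372 / (6.16 × 0.7979)).
= √(106,912,800 / 4.915) ≈ 4663.939.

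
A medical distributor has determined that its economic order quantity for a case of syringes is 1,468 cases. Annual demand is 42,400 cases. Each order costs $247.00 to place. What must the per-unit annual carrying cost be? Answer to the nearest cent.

The basic EOQ model gives Q* = √(2DS/H); rearrange for the unknown.
From Q* = √(2DS/H): H = 2DS / Q*² = 2 × 42,400 × 247 / 1,468² = 9.7194.

H ≈ $9.72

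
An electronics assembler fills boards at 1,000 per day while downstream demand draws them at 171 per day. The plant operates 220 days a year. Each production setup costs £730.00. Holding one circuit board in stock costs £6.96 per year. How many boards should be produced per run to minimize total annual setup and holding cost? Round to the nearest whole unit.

Annual demand D = 171 × 220 = 37,620.
Production build-up factor (1 − d/p) = 1 − 171/1,000 = 0.8290.
Q* = √(2DS / (H(1 − d/p))) = √(2 × 37,620 × 730 / (6.96 × 0.8290)).
= √(54,925,200 / 5.7698) ≈ 3085.346.

Q* ≈ 3,085 boards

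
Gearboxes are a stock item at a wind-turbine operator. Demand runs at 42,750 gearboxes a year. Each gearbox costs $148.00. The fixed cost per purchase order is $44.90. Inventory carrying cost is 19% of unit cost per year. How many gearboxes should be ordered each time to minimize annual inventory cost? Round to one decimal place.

Holding cost H = 0.19 × $148.00 = $28.1200 per unit per year.
EOQ = √(2DS / H) = √(2 × 42,750 × 44.9 / 28.12).
= √(3,838,950 / 28.12) = √136,520.2703 ≈ 369.486.

Q* ≈ 369.5 gearboxes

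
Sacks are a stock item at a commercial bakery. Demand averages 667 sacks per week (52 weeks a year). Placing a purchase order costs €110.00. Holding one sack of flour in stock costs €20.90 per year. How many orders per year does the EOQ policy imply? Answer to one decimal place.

N ≈ 57.4 orders per year

Annual demand D = 667 × 52 = 34,684.
Q* = √(2DS/H) = √(2 × 34,684 × 110 / 20.9) ≈ 604.23.
Orders per year = D / Q* = 34,684 / 604.23 ≈ 57.402.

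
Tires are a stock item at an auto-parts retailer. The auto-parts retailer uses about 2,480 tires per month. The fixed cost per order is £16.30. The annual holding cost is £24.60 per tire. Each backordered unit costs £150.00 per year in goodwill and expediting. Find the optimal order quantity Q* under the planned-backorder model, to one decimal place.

Q* ≈ 214.3 tires

Annual demand D = 2,480 × 12 = 29,760.
With planned backorders, Q* = √(2DS/H) · √((H+B)/B).
√(2DS/H) = √(2 × 29,760 × 16.3 / 24.6) = 198.590.
√((H+B)/B) = √((24.6+150)/150) = 1.0789.
Q* ≈ 214.257.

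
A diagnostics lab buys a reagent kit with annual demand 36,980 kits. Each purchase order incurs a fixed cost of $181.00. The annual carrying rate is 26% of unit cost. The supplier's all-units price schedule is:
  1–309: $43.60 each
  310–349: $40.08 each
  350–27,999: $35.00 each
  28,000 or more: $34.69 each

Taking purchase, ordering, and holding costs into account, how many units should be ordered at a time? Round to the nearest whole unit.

Q* ≈ 1,213 kits

Holding cost per unit per year at price C is H = 0.26·C.
Evaluate total cost at each tier's feasible EOQ or, if the EOQ is below the tier, at the tier's minimum quantity.
Tier 1 ($43.60): EOQ = 1086.7 exceeds tier's upper bound 309, so this tier is dominated.
Tier 2 ($40.08): EOQ = 1133.4 exceeds tier's upper bound 349, so this tier is dominated.
EOQ at $35.00 = 1212.9 (feasible in tier 3): TC = 36,980×$35.00 + (36,980/1212.9)×181 + (1212.9/2)×0.26×$35.00 = $1,305,337.19.
EOQ at $34.69 = 1218.3 < 28000, so use break Q=28000: TC = 36,980×$34.69 + (36,980/28000.0)×181 + (28000.0/2)×0.26×$34.69 = $1,409,346.85.
Lowest total cost is $1,305,337.19 at Q = 1212.9.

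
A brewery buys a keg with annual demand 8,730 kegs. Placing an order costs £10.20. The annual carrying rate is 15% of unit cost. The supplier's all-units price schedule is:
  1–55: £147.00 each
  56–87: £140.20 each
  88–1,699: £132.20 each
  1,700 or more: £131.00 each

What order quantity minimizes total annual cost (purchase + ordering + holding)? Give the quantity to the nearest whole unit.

Q* ≈ 95 kegs

Holding cost per unit per year at price C is H = 0.15·C.
Evaluate total cost at each tier's feasible EOQ or, if the EOQ is below the tier, at the tier's minimum quantity.
Tier 1 (£147.00): EOQ = 89.9 exceeds tier's upper bound 55, so this tier is dominated.
Tier 2 (£140.20): EOQ = 92.0 exceeds tier's upper bound 87, so this tier is dominated.
EOQ at £132.20 = 94.8 (feasible in tier 3): TC = 8,730×£132.20 + (8,730/94.8)×10.2 + (94.8/2)×0.15×£132.20 = £1,155,985.25.
EOQ at £131.00 = 95.2 < 1700, so use break Q=1700: TC = 8,730×£131.00 + (8,730/1700.0)×10.2 + (1700.0/2)×0.15×£131.00 = £1,160,384.88.
Lowest total cost is £1,155,985.25 at Q = 94.8.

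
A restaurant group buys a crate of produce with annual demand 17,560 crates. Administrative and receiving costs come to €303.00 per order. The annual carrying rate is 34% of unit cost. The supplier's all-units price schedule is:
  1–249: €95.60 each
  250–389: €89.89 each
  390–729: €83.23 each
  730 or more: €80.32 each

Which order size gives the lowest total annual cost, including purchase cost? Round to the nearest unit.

Q* ≈ 730 crates

Holding cost per unit per year at price C is H = 0.34·C.
Evaluate total cost at each tier's feasible EOQ or, if the EOQ is below the tier, at the tier's minimum quantity.
Tier 1 (€95.60): EOQ = 572.2 exceeds tier's upper bound 249, so this tier is dominated.
Tier 2 (€89.89): EOQ = 590.1 exceeds tier's upper bound 389, so this tier is dominated.
EOQ at €83.23 = 613.2 (feasible in tier 3): TC = 17,560×€83.23 + (17,560/613.2)×303 + (613.2/2)×0.34×€83.23 = €1,478,871.94.
EOQ at €80.32 = 624.2 < 730, so use break Q=730: TC = 17,560×€80.32 + (17,560/730.0)×303 + (730.0/2)×0.34×€80.32 = €1,427,675.51.
Lowest total cost is €1,427,675.51 at Q = 730.0.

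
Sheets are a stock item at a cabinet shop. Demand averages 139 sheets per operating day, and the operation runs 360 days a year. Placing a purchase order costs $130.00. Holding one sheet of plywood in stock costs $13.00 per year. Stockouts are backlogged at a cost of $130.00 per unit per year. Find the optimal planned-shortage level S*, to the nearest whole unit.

Annual demand D = 139 × 360 = 50,040.
With planned backorders, Q* = √(2DS/H) · √((H+B)/B).
√(2DS/H) = √(2 × 50,040 × 130 / 13) = 1000.400.
√((H+B)/B) = √((13+130)/130) = 1.0488.
Q* ≈ 1049.228.
S* = Q* · H/(H+B) = 1049.228 × 13/143 ≈ 95.384.

S* ≈ 95 sheets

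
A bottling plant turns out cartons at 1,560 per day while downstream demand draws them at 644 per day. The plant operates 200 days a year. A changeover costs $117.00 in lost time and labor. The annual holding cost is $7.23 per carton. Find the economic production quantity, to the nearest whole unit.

Annual demand D = 644 × 200 = 128,800.
Production build-up factor (1 − d/p) = 1 − 644/1,560 = 0.5872.
Q* = √(2DS / (H(1 − d/p))) = √(2 × 128,800 × 117 / (7.23 × 0.5872)).
= √(30,139,200 / 4.2453) ≈ 2664.473.

Q* ≈ 2,664 cartons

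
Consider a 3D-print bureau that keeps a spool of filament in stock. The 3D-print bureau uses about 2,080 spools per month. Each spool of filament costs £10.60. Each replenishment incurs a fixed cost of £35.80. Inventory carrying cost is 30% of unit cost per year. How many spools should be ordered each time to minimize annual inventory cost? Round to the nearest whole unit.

Q* ≈ 750 spools

Annual demand D = 2,080 × 12 = 24,960.
Holding cost H = 0.30 × £10.60 = £3.1800 per unit per year.
EOQ = √(2DS / H) = √(2 × 24,960 × 35.8 / 3.18).
= √(1,787,136 / 3.18) = √561,992.4528 ≈ 749.662.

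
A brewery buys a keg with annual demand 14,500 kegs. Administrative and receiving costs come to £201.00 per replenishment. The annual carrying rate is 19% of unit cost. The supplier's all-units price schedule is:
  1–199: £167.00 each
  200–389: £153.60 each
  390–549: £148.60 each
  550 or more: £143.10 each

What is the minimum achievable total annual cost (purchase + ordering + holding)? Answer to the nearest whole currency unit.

Holding cost per unit per year at price C is H = 0.19·C.
For each price level, check whether its EOQ is feasible; otherwise the best quantity at that price is the breakpoint.
Tier 1 (£167.00): EOQ = 428.6 exceeds tier's upper bound 199, so this tier is dominated.
Tier 2 (£153.60): EOQ = 446.9 exceeds tier's upper bound 389, so this tier is dominated.
EOQ at £148.60 = 454.4 (feasible in tier 3): TC = 14,500×£148.60 + (14,500/454.4)×201 + (454.4/2)×0.19×£148.60 = £2,167,528.72.
EOQ at £143.10 = 463.0 < 550, so use break Q=550: TC = 14,500×£143.10 + (14,500/550.0)×201 + (550.0/2)×0.19×£143.10 = £2,087,726.07.
Lowest total cost among the candidates is at Q = 550.0.

TC* ≈ £2,087,726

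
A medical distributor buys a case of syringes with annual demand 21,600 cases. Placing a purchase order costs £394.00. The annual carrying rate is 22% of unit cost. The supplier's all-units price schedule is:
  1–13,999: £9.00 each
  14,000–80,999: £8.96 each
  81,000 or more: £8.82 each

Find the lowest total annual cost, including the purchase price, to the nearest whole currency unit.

Holding cost per unit per year at price C is H = 0.22·C.
Candidates are each tier's EOQ (if it falls in that tier) and each price-break quantity.
EOQ at £9.00 = 2932.0 (feasible in tier 1): TC = 21,600×£9.00 + (21,600/2932.0)×394 + (2932.0/2)×0.22×£9.00 = £200,205.27.
EOQ at £8.96 = 2938.5 < 14000, so use break Q=14000: TC = 21,600×£8.96 + (21,600/14000.0)×394 + (14000.0/2)×0.22×£8.96 = £207,942.29.
EOQ at £8.82 = 2961.7 < 81000, so use break Q=81000: TC = 21,600×£8.82 + (21,600/81000.0)×394 + (81000.0/2)×0.22×£8.82 = £269,203.27.
Lowest total cost among the candidates is at Q = 2932.0.

TC* ≈ £200,205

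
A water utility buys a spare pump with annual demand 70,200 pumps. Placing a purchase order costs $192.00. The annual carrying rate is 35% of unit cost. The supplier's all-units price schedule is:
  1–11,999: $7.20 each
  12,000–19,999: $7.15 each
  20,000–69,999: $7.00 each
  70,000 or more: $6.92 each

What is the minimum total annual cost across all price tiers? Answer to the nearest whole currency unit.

TC* ≈ $513,682

Holding cost per unit per year at price C is H = 0.35·C.
Evaluate total cost at each tier's feasible EOQ or, if the EOQ is below the tier, at the tier's minimum quantity.
EOQ at $7.20 = 3270.6 (feasible in tier 1): TC = 70,200×$7.20 + (70,200/3270.6)×192 + (3270.6/2)×0.35×$7.20 = $513,682.03.
EOQ at $7.15 = 3282.1 < 12000, so use break Q=12000: TC = 70,200×$7.15 + (70,200/12000.0)×192 + (12000.0/2)×0.35×$7.15 = $518,068.20.
EOQ at $7.00 = 3317.0 < 20000, so use break Q=20000: TC = 70,200×$7.00 + (70,200/20000.0)×192 + (20000.0/2)×0.35×$7.00 = $516,573.92.
EOQ at $6.92 = 3336.2 < 70000, so use break Q=70000: TC = 70,200×$6.92 + (70,200/70000.0)×192 + (70000.0/2)×0.35×$6.92 = $570,746.55.
Lowest total cost among the candidates is at Q = 3270.6.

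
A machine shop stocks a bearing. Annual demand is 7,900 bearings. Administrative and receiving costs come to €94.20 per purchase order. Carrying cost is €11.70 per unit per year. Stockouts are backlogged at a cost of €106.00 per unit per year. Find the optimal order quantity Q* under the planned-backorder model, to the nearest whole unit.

With planned backorders, Q* = √(2DS/H) · √((H+B)/B).
√(2DS/H) = √(2 × 7,900 × 94.2 / 11.7) = 356.665.
√((H+B)/B) = √((11.7+106)/106) = 1.0537.
Q* ≈ 375.834.

Q* ≈ 376 bearings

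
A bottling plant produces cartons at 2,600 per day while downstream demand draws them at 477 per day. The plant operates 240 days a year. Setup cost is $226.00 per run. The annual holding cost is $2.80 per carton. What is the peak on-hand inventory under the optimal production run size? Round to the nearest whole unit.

I_max ≈ 3,885 cartons

Annual demand D = 477 × 240 = 114,480.
Production build-up factor (1 − d/p) = 1 − 477/2,600 = 0.8165.
Q* = √(2DS / (H(1 − d/p))) = √(2 × 114,480 × 226 / (2.8 × 0.8165)).
= √(51,744,960 / 2.2863) ≈ 4757.367.
Maximum inventory = Q*(1 − d/p) = 4757.367 × 0.8165 ≈ 3884.573.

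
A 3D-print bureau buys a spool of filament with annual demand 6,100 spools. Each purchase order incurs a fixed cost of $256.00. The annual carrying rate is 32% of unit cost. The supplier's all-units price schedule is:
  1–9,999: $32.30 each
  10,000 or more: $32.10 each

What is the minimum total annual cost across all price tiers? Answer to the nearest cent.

Holding cost per unit per year at price C is H = 0.32·C.
Candidates are each tier's EOQ (if it falls in that tier) and each price-break quantity.
EOQ at $32.30 = 549.7 (feasible in tier 1): TC = 6,100×$32.30 + (6,100/549.7)×256 + (549.7/2)×0.32×$32.30 = $202,711.67.
EOQ at $32.10 = 551.4 < 10000, so use break Q=10000: TC = 6,100×$32.10 + (6,100/10000.0)×256 + (10000.0/2)×0.32×$32.10 = $247,326.16.
Lowest total cost among the candidates is at Q = 549.7.

TC* ≈ $202,711.67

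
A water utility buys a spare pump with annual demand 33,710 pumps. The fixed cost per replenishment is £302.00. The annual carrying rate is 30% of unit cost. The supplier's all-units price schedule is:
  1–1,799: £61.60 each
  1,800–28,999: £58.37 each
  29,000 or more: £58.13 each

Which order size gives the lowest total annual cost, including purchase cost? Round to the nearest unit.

Q* ≈ 1,800 pumps

Holding cost per unit per year at price C is H = 0.30·C.
Candidates are each tier's EOQ (if it falls in that tier) and each price-break quantity.
EOQ at £61.60 = 1049.7 (feasible in tier 1): TC = 33,710×£61.60 + (33,710/1049.7)×302 + (1049.7/2)×0.30×£61.60 = £2,095,933.64.
EOQ at £58.37 = 1078.3 < 1800, so use break Q=1800: TC = 33,710×£58.37 + (33,710/1800.0)×302 + (1800.0/2)×0.30×£58.37 = £1,989,068.39.
EOQ at £58.13 = 1080.5 < 29000, so use break Q=29000: TC = 33,710×£58.13 + (33,710/29000.0)×302 + (29000.0/2)×0.30×£58.13 = £2,212,778.85.
Lowest total cost is £1,989,068.39 at Q = 1800.0.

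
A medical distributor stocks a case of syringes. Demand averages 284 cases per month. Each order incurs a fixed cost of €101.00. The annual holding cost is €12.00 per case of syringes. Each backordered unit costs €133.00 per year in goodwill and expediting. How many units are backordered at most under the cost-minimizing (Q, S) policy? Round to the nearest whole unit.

Annual demand D = 284 × 12 = 3,408.
With planned backorders, Q* = √(2DS/H) · √((H+B)/B).
√(2DS/H) = √(2 × 3,408 × 101 / 12) = 239.516.
√((H+B)/B) = √((12+133)/133) = 1.0441.
Q* ≈ 250.088.
S* = Q* · H/(H+B) = 250.088 × 12/145 ≈ 20.697.

S* ≈ 21 cases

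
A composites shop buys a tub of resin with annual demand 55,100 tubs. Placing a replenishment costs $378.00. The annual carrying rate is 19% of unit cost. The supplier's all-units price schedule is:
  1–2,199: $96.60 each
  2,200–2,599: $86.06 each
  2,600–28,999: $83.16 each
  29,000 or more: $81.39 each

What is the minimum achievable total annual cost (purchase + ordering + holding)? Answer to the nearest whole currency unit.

TC* ≈ $4,610,667

Holding cost per unit per year at price C is H = 0.19·C.
Evaluate total cost at each tier's feasible EOQ or, if the EOQ is below the tier, at the tier's minimum quantity.
EOQ at $96.60 = 1506.5 (feasible in tier 1): TC = 55,100×$96.60 + (55,100/1506.5)×378 + (1506.5/2)×0.19×$96.60 = $5,350,310.44.
EOQ at $86.06 = 1596.1 < 2200, so use break Q=2200: TC = 55,100×$86.06 + (55,100/2200.0)×378 + (2200.0/2)×0.19×$86.06 = $4,769,359.72.
EOQ at $83.16 = 1623.7 < 2600, so use break Q=2600: TC = 55,100×$83.16 + (55,100/2600.0)×378 + (2600.0/2)×0.19×$83.16 = $4,610,667.21.
EOQ at $81.39 = 1641.2 < 29000, so use break Q=29000: TC = 55,100×$81.39 + (55,100/29000.0)×378 + (29000.0/2)×0.19×$81.39 = $4,709,536.65.
Lowest total cost among the candidates is at Q = 2600.0.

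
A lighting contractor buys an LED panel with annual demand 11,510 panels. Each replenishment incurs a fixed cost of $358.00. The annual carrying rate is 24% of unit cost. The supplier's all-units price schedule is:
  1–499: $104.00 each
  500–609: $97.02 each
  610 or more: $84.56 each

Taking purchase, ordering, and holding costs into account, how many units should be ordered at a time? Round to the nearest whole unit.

Holding cost per unit per year at price C is H = 0.24·C.
For each price level, check whether its EOQ is feasible; otherwise the best quantity at that price is the breakpoint.
Tier 1 ($104.00): EOQ = 574.6 exceeds tier's upper bound 499, so this tier is dominated.
EOQ at $97.02 = 594.9 (feasible in tier 2): TC = 11,510×$97.02 + (11,510/594.9)×358 + (594.9/2)×0.24×$97.02 = $1,130,552.77.
EOQ at $84.56 = 637.2 (feasible in tier 3): TC = 11,510×$84.56 + (11,510/637.2)×358 + (637.2/2)×0.24×$84.56 = $986,218.09.
Lowest total cost is $986,218.09 at Q = 637.2.

Q* ≈ 637 panels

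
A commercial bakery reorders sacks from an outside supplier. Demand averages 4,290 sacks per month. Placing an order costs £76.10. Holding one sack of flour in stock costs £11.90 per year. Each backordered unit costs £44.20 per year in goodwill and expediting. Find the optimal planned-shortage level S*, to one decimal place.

Annual demand D = 4,290 × 12 = 51,480.
With planned backorders, Q* = √(2DS/H) · √((H+B)/B).
√(2DS/H) = √(2 × 51,480 × 76.1 / 11.9) = 811.434.
√((H+B)/B) = √((11.9+44.2)/44.2) = 1.1266.
Q* ≈ 914.163.
S* = Q* · H/(H+B) = 914.163 × 11.9/56.1 ≈ 193.913.

S* ≈ 193.9 sacks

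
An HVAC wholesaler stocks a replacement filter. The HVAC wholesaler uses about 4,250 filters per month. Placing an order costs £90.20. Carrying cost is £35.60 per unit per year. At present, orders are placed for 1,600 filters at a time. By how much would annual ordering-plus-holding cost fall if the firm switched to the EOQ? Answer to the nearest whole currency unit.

Annual demand D = 4,250 × 12 = 51,000.
EOQ = √(2DS/H) = √(2 × 51,000 × 90.2 / 35.6) ≈ 508.37.
Cost at Q* = (D/Q*)S + (Q*/2)H = √(2DSH) ≈ £18,097.91.
Cost at Q = 1,600: (51,000/1,600)×90.2 + (1,600/2)×35.6 = £2,875.12 + £28,480.00 = £31,355.12.
Excess = £31,355.12 − £18,097.91 = £13,257.22.

Extra cost ≈ £13,257 per year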